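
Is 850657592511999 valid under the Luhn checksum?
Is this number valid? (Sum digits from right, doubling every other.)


Luhn sum = 69
69 mod 10 = 9

Invalid (Luhn sum mod 10 = 9)


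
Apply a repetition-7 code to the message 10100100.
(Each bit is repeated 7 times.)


Each bit -> 7 copies

11111110000000111111100000000000000111111100000000000000


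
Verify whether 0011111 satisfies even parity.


Number of 1s: 5

No, parity error (5 ones)


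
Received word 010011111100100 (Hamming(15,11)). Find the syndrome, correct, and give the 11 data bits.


Syndrome = 0: no error detected

Data: 01111100100 (no errors)


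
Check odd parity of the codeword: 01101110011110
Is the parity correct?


Number of 1s: 9

Yes, parity is correct (9 ones)


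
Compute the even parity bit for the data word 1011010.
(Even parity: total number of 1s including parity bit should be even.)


Number of 1s in data: 4
Parity bit: 0

0


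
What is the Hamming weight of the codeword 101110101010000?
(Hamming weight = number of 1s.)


Counting 1s in 101110101010000

7


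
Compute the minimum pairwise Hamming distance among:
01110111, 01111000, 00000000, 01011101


Comparing all pairs, minimum distance: 3
Can detect 2 errors, correct 1 errors

3


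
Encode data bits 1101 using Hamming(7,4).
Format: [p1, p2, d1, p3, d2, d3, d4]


Parity bits: p1=1, p2=0, p3=0

1010101


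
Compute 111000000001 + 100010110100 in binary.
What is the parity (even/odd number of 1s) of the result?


111000000001 = 3585
100010110100 = 2228
Sum = 5813 = 1011010110101
1s count = 8

even parity (8 ones in 1011010110101)


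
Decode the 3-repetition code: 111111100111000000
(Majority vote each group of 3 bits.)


Groups: 111, 111, 100, 111, 000, 000
Majority votes: 110100

110100


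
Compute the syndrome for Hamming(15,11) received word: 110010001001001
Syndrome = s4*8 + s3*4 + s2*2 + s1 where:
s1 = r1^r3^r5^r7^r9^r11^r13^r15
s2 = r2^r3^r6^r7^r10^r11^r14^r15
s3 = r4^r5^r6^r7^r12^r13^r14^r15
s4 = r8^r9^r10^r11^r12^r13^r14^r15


s1=0, s2=0, s3=1, s4=1

Syndrome = 12 (error at position 12)


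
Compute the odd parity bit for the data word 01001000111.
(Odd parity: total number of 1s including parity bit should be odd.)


Number of 1s in data: 5
Parity bit: 0

0


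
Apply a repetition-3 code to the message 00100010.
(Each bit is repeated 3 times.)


Each bit -> 3 copies

000000111000000000111000


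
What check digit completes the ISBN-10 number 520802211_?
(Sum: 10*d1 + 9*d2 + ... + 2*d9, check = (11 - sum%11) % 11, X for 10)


Weighted sum: 147
147 mod 11 = 4

Check digit: 7


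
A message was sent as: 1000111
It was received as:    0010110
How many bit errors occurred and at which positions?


XOR: 1010001

3 error(s) at position(s): 0, 2, 6


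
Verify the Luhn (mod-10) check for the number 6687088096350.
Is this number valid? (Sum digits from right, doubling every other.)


Luhn sum = 53
53 mod 10 = 3

Invalid (Luhn sum mod 10 = 3)


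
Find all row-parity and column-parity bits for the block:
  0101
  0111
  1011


Row parities: 011
Column parities: 1001

Row P: 011, Col P: 1001, Corner: 0


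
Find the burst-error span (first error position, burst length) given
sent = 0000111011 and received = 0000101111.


XOR: 0000010100

Burst at position 5, length 3


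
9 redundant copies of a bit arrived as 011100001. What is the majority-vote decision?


Ones: 4 out of 9
Threshold: 5

0 (4/9 voted 1)


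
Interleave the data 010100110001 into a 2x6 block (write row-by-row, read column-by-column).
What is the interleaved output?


Matrix:
  010100
  110001
Read columns: 011100100001

011100100001


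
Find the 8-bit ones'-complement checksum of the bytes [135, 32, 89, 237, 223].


Sum = 716 mod 256 = 204
Complement = 51

51


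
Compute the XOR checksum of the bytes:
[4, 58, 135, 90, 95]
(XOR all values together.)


XOR chain: 4 ^ 58 ^ 135 ^ 90 ^ 95 = 188

188


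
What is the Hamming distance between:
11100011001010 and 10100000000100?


XOR: 01000011001110
Count of 1s: 6

6


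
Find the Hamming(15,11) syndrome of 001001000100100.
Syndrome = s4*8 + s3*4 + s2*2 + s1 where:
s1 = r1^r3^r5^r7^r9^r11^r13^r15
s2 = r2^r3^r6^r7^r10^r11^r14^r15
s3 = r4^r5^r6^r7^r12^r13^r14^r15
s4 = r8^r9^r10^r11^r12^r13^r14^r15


s1=0, s2=1, s3=0, s4=0

Syndrome = 2 (error at position 2)


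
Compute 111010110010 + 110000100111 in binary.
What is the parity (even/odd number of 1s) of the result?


111010110010 = 3762
110000100111 = 3111
Sum = 6873 = 1101011011001
1s count = 8

even parity (8 ones in 1101011011001)


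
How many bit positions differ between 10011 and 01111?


XOR: 11100
Count of 1s: 3

3


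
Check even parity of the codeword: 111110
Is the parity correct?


Number of 1s: 5

No, parity error (5 ones)


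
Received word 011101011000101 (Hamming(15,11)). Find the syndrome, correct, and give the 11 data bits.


Syndrome = 0: no error detected

Data: 10101000101 (no errors)


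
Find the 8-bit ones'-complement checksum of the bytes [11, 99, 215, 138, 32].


Sum = 495 mod 256 = 239
Complement = 16

16


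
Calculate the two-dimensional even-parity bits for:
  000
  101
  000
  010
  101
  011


Row parities: 000100
Column parities: 001

Row P: 000100, Col P: 001, Corner: 1


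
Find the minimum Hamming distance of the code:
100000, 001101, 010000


Comparing all pairs, minimum distance: 2
Can detect 1 errors, correct 0 errors

2


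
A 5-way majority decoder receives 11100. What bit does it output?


Ones: 3 out of 5
Threshold: 3

1 (3/5 voted 1)


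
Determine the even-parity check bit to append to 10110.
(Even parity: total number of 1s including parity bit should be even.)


Number of 1s in data: 3
Parity bit: 1

1


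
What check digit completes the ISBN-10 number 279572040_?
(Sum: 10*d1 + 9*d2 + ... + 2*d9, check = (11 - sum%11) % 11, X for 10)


Weighted sum: 254
254 mod 11 = 1

Check digit: X


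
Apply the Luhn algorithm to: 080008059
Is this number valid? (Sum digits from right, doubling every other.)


Luhn sum = 24
24 mod 10 = 4

Invalid (Luhn sum mod 10 = 4)


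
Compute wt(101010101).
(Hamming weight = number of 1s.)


Counting 1s in 101010101

5


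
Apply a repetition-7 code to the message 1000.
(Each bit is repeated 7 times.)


Each bit -> 7 copies

1111111000000000000000000000


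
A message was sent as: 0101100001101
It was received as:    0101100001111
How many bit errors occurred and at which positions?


XOR: 0000000000010

1 error(s) at position(s): 11


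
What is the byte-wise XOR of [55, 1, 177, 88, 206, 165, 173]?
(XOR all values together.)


XOR chain: 55 ^ 1 ^ 177 ^ 88 ^ 206 ^ 165 ^ 173 = 25

25


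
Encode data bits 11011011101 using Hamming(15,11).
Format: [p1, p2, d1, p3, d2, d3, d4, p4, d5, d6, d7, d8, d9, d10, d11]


Parity bits: p1=1, p2=0, p3=1, p4=1

101110111011101


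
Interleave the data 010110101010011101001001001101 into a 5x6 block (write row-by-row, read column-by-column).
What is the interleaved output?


Matrix:
  010110
  101010
  011101
  001001
  001101
Read columns: 010001010001111101011100000111

010001010001111101011100000111


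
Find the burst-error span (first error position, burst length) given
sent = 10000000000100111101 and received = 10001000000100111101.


XOR: 00001000000000000000

Burst at position 4, length 1


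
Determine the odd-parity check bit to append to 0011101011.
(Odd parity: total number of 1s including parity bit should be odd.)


Number of 1s in data: 6
Parity bit: 1

1


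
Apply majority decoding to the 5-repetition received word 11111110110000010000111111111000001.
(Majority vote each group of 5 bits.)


Groups: 11111, 11011, 00000, 10000, 11111, 11110, 00001
Majority votes: 1100110

1100110


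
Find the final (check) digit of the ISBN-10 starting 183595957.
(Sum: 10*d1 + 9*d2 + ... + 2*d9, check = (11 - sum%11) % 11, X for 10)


Weighted sum: 285
285 mod 11 = 10

Check digit: 1


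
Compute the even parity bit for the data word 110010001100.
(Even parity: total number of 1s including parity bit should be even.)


Number of 1s in data: 5
Parity bit: 1

1


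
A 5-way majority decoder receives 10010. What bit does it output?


Ones: 2 out of 5
Threshold: 3

0 (2/5 voted 1)


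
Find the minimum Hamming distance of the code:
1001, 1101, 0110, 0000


Comparing all pairs, minimum distance: 1
Can detect 0 errors, correct 0 errors

1


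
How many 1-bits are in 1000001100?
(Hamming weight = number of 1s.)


Counting 1s in 1000001100

3


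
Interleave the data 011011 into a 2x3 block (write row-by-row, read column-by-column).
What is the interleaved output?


Matrix:
  011
  011
Read columns: 001111

001111


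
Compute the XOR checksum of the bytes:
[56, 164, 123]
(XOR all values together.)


XOR chain: 56 ^ 164 ^ 123 = 231

231


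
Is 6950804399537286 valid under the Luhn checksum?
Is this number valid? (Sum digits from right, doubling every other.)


Luhn sum = 73
73 mod 10 = 3

Invalid (Luhn sum mod 10 = 3)


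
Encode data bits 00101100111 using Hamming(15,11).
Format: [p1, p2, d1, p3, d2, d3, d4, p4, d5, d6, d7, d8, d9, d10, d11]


Parity bits: p1=1, p2=0, p3=0, p4=1

100001011100111


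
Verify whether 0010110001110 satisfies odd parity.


Number of 1s: 6

No, parity error (6 ones)


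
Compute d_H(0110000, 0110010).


XOR: 0000010
Count of 1s: 1

1


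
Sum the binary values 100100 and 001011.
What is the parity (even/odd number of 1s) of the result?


100100 = 36
001011 = 11
Sum = 47 = 101111
1s count = 5

odd parity (5 ones in 101111)


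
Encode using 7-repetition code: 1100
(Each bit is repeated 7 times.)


Each bit -> 7 copies

1111111111111100000000000000


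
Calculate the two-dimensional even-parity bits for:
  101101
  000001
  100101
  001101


Row parities: 0111
Column parities: 000100

Row P: 0111, Col P: 000100, Corner: 1


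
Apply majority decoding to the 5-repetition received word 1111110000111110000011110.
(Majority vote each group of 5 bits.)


Groups: 11111, 10000, 11111, 00000, 11110
Majority votes: 10101

10101


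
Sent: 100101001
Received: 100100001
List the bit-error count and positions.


XOR: 000001000

1 error(s) at position(s): 5


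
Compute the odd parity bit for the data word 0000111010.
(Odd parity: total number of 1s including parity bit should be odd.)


Number of 1s in data: 4
Parity bit: 1

1


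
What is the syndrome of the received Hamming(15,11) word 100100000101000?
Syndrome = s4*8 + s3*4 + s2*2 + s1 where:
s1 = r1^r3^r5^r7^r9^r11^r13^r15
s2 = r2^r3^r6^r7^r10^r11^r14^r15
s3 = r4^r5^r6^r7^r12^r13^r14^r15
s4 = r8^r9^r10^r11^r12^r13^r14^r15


s1=1, s2=1, s3=0, s4=0

Syndrome = 3 (error at position 3)


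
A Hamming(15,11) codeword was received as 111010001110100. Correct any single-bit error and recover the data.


Syndrome = 0: no error detected

Data: 11001110100 (no errors)


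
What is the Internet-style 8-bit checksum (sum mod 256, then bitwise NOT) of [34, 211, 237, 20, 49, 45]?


Sum = 596 mod 256 = 84
Complement = 171

171


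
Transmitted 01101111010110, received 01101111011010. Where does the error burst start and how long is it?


XOR: 00000000001100

Burst at position 10, length 2


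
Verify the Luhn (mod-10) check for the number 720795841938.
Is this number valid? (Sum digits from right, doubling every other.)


Luhn sum = 64
64 mod 10 = 4

Invalid (Luhn sum mod 10 = 4)


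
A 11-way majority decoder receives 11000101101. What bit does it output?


Ones: 6 out of 11
Threshold: 6

1 (6/11 voted 1)


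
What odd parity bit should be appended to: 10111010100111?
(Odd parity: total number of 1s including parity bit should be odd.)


Number of 1s in data: 9
Parity bit: 0

0


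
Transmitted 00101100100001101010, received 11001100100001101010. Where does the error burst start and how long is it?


XOR: 11100000000000000000

Burst at position 0, length 3


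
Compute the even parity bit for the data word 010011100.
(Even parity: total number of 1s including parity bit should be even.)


Number of 1s in data: 4
Parity bit: 0

0


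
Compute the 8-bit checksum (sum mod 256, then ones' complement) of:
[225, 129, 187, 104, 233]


Sum = 878 mod 256 = 110
Complement = 145

145


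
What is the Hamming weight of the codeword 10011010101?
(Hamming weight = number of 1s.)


Counting 1s in 10011010101

6


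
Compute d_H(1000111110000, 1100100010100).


XOR: 0100011100100
Count of 1s: 5

5


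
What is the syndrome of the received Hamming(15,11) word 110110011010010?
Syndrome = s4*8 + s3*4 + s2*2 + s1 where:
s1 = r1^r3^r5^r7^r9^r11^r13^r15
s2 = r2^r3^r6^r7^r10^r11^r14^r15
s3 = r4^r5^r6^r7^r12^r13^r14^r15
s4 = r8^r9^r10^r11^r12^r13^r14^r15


s1=0, s2=1, s3=1, s4=0

Syndrome = 6 (error at position 6)


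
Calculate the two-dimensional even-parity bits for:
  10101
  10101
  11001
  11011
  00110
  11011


Row parities: 111000
Column parities: 11111

Row P: 111000, Col P: 11111, Corner: 1


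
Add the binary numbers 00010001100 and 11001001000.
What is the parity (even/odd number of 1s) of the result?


00010001100 = 140
11001001000 = 1608
Sum = 1748 = 11011010100
1s count = 6

even parity (6 ones in 11011010100)


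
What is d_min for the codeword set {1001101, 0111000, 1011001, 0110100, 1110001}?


Comparing all pairs, minimum distance: 2
Can detect 1 errors, correct 0 errors

2


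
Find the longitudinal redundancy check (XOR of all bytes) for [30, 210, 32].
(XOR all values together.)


XOR chain: 30 ^ 210 ^ 32 = 236

236


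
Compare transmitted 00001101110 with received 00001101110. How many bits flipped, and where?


XOR: 00000000000

0 errors (received matches sent)


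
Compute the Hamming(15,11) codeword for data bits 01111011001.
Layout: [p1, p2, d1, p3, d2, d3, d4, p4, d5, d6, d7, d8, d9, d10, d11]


Parity bits: p1=1, p2=0, p3=1, p4=0

100111101011001


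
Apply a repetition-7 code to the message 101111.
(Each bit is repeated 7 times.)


Each bit -> 7 copies

111111100000001111111111111111111111111111


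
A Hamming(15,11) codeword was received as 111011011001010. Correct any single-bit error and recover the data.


Syndrome = 0: no error detected

Data: 11101001010 (no errors)


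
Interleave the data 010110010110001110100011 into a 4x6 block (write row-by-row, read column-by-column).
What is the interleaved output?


Matrix:
  010110
  010110
  001110
  100011
Read columns: 000111000010111011110001

000111000010111011110001


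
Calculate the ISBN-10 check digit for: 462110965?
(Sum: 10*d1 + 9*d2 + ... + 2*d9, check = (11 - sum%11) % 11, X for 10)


Weighted sum: 187
187 mod 11 = 0

Check digit: 0


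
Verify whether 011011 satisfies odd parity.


Number of 1s: 4

No, parity error (4 ones)


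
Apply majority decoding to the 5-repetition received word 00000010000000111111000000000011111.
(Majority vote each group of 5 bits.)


Groups: 00000, 01000, 00001, 11111, 00000, 00000, 11111
Majority votes: 0001001

0001001


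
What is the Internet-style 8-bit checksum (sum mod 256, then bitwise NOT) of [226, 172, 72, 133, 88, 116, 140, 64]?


Sum = 1011 mod 256 = 243
Complement = 12

12


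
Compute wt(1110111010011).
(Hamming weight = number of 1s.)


Counting 1s in 1110111010011

9


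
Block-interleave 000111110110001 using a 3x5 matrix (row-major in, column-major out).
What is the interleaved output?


Matrix:
  00011
  11101
  10001
Read columns: 011010010100111

011010010100111


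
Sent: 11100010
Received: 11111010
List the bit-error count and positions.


XOR: 00011000

2 error(s) at position(s): 3, 4


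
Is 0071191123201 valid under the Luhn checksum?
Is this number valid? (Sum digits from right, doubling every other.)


Luhn sum = 33
33 mod 10 = 3

Invalid (Luhn sum mod 10 = 3)


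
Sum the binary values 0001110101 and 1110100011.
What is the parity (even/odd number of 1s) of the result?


0001110101 = 117
1110100011 = 931
Sum = 1048 = 10000011000
1s count = 3

odd parity (3 ones in 10000011000)


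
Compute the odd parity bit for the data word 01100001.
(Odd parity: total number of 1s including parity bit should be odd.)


Number of 1s in data: 3
Parity bit: 0

0


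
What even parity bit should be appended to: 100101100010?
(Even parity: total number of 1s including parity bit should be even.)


Number of 1s in data: 5
Parity bit: 1

1


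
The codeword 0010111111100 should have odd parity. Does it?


Number of 1s: 8

No, parity error (8 ones)


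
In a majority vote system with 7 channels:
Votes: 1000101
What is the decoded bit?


Ones: 3 out of 7
Threshold: 4

0 (3/7 voted 1)


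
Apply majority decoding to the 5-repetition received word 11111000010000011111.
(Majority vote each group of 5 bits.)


Groups: 11111, 00001, 00000, 11111
Majority votes: 1001

1001


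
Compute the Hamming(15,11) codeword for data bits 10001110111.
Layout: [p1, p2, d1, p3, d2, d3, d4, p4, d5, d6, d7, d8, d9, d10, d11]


Parity bits: p1=1, p2=1, p3=1, p4=0

111100001110111


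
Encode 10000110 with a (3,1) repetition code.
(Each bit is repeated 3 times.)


Each bit -> 3 copies

111000000000000111111000


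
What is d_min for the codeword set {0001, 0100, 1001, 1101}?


Comparing all pairs, minimum distance: 1
Can detect 0 errors, correct 0 errors

1


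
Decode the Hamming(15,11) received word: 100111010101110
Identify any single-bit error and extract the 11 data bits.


Syndrome = 11: error at position 11

Data: 01100111110 (corrected bit 11)


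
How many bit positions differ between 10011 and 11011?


XOR: 01000
Count of 1s: 1

1


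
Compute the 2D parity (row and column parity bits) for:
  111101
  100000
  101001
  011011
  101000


Row parities: 11100
Column parities: 000111

Row P: 11100, Col P: 000111, Corner: 1


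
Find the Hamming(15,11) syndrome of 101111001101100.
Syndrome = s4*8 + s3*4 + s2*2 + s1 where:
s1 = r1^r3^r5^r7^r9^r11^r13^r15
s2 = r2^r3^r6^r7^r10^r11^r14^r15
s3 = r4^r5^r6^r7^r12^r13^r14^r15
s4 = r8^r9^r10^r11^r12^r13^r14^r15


s1=1, s2=1, s3=1, s4=0

Syndrome = 7 (error at position 7)


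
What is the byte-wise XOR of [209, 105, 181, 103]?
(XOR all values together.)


XOR chain: 209 ^ 105 ^ 181 ^ 103 = 106

106


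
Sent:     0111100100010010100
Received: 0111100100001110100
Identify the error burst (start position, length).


XOR: 0000000000011100000

Burst at position 11, length 3


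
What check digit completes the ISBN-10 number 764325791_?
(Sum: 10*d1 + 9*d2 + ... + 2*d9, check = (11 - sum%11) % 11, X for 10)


Weighted sum: 271
271 mod 11 = 7

Check digit: 4


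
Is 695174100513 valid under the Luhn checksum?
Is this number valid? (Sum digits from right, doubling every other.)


Luhn sum = 35
35 mod 10 = 5

Invalid (Luhn sum mod 10 = 5)


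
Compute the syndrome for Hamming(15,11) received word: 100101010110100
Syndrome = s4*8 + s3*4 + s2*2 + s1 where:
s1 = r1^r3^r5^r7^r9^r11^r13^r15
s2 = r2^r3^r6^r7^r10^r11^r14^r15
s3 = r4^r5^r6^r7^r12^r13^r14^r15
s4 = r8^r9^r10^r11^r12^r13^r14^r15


s1=1, s2=1, s3=1, s4=0

Syndrome = 7 (error at position 7)


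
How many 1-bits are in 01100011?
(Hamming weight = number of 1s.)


Counting 1s in 01100011

4


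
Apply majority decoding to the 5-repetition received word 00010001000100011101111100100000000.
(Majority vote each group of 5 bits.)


Groups: 00010, 00100, 01000, 11101, 11110, 01000, 00000
Majority votes: 0001100

0001100


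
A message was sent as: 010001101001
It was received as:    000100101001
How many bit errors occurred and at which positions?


XOR: 010101000000

3 error(s) at position(s): 1, 3, 5


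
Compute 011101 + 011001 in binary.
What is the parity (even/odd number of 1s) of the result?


011101 = 29
011001 = 25
Sum = 54 = 110110
1s count = 4

even parity (4 ones in 110110)


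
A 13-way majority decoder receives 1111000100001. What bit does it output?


Ones: 6 out of 13
Threshold: 7

0 (6/13 voted 1)


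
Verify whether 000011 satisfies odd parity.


Number of 1s: 2

No, parity error (2 ones)


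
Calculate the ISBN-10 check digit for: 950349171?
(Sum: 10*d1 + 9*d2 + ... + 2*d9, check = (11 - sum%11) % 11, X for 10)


Weighted sum: 252
252 mod 11 = 10

Check digit: 1


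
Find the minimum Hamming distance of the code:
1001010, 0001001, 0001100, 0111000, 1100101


Comparing all pairs, minimum distance: 2
Can detect 1 errors, correct 0 errors

2


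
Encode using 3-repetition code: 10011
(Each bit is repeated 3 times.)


Each bit -> 3 copies

111000000111111


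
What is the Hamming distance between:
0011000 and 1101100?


XOR: 1110100
Count of 1s: 4

4


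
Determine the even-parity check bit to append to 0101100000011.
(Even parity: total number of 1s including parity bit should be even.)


Number of 1s in data: 5
Parity bit: 1

1


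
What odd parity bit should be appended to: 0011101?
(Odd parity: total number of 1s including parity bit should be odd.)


Number of 1s in data: 4
Parity bit: 1

1


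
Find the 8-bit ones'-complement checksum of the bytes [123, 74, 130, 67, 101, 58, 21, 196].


Sum = 770 mod 256 = 2
Complement = 253

253


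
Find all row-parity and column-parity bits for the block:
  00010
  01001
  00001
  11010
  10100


Row parities: 10110
Column parities: 00100

Row P: 10110, Col P: 00100, Corner: 1


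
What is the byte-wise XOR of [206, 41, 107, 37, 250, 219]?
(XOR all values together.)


XOR chain: 206 ^ 41 ^ 107 ^ 37 ^ 250 ^ 219 = 136

136


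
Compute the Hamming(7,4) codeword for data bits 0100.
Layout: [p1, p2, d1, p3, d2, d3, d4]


Parity bits: p1=1, p2=0, p3=1

1001100


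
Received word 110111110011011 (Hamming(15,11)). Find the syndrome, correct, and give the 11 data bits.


Syndrome = 13: error at position 13

Data: 01110011111 (corrected bit 13)


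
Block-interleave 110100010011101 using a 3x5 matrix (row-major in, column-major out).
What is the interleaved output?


Matrix:
  11010
  00100
  11101
Read columns: 101101011100001

101101011100001


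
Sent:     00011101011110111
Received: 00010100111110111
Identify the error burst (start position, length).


XOR: 00001001100000000

Burst at position 4, length 5


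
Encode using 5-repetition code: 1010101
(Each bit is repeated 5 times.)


Each bit -> 5 copies

11111000001111100000111110000011111


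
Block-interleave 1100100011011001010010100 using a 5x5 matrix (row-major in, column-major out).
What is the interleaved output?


Matrix:
  11001
  00011
  01100
  10100
  10100
Read columns: 1001110100001110100011000

1001110100001110100011000


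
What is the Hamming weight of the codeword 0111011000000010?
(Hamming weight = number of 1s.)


Counting 1s in 0111011000000010

6


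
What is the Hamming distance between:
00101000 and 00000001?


XOR: 00101001
Count of 1s: 3

3


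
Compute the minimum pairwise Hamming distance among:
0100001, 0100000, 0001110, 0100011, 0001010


Comparing all pairs, minimum distance: 1
Can detect 0 errors, correct 0 errors

1


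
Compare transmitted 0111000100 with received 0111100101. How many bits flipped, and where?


XOR: 0000100001

2 error(s) at position(s): 4, 9


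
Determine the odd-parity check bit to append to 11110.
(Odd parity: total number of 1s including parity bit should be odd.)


Number of 1s in data: 4
Parity bit: 1

1


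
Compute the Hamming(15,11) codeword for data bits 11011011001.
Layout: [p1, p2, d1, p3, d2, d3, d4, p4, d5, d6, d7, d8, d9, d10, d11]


Parity bits: p1=0, p2=0, p3=0, p4=0

001010101011001


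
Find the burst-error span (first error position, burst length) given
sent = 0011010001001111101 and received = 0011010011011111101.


XOR: 0000000010010000000

Burst at position 8, length 4


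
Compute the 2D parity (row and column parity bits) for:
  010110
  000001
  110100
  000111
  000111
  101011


Row parities: 111110
Column parities: 001000

Row P: 111110, Col P: 001000, Corner: 1


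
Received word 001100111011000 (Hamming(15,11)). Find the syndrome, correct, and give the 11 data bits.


Syndrome = 6: error at position 6

Data: 10111011000 (corrected bit 6)


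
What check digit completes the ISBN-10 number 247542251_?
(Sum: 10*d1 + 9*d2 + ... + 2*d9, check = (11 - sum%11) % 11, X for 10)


Weighted sum: 206
206 mod 11 = 8

Check digit: 3


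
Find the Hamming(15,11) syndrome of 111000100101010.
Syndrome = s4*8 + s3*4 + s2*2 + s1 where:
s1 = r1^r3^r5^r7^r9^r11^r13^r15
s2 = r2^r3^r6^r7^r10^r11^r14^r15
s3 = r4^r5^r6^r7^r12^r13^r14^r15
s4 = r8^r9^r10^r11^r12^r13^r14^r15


s1=1, s2=1, s3=1, s4=1

Syndrome = 15 (error at position 15)


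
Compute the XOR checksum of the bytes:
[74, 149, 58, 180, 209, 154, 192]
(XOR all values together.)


XOR chain: 74 ^ 149 ^ 58 ^ 180 ^ 209 ^ 154 ^ 192 = 218

218


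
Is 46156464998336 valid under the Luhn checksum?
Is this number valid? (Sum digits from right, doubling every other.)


Luhn sum = 75
75 mod 10 = 5

Invalid (Luhn sum mod 10 = 5)


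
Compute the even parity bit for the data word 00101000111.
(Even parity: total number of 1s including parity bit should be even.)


Number of 1s in data: 5
Parity bit: 1

1


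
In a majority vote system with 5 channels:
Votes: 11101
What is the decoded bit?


Ones: 4 out of 5
Threshold: 3

1 (4/5 voted 1)


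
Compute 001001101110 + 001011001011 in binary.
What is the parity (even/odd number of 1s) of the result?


001001101110 = 622
001011001011 = 715
Sum = 1337 = 10100111001
1s count = 6

even parity (6 ones in 10100111001)


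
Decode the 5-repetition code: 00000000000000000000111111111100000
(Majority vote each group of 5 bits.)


Groups: 00000, 00000, 00000, 00000, 11111, 11111, 00000
Majority votes: 0000110

0000110


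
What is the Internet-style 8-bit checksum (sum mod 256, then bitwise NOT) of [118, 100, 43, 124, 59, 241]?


Sum = 685 mod 256 = 173
Complement = 82

82


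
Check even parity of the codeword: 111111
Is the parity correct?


Number of 1s: 6

Yes, parity is correct (6 ones)


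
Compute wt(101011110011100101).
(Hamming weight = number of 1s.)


Counting 1s in 101011110011100101

11


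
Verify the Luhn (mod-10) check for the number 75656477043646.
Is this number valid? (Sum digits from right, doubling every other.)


Luhn sum = 67
67 mod 10 = 7

Invalid (Luhn sum mod 10 = 7)


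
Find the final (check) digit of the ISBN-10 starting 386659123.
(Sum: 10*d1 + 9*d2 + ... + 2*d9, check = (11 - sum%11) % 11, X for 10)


Weighted sum: 283
283 mod 11 = 8

Check digit: 3


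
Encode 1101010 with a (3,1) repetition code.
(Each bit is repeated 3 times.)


Each bit -> 3 copies

111111000111000111000


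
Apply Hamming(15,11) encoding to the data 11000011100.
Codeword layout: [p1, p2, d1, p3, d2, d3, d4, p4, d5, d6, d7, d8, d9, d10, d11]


Parity bits: p1=0, p2=0, p3=1, p4=1

001110010011100


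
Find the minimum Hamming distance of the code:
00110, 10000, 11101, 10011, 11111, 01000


Comparing all pairs, minimum distance: 1
Can detect 0 errors, correct 0 errors

1


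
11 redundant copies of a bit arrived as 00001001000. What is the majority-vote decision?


Ones: 2 out of 11
Threshold: 6

0 (2/11 voted 1)


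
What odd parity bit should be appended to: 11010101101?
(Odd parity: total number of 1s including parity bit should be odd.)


Number of 1s in data: 7
Parity bit: 0

0


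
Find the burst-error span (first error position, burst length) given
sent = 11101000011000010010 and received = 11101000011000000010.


XOR: 00000000000000010000

Burst at position 15, length 1


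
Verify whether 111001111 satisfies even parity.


Number of 1s: 7

No, parity error (7 ones)


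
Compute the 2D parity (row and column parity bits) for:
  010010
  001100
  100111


Row parities: 000
Column parities: 111001

Row P: 000, Col P: 111001, Corner: 0


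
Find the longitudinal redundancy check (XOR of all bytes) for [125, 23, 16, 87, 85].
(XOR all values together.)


XOR chain: 125 ^ 23 ^ 16 ^ 87 ^ 85 = 120

120


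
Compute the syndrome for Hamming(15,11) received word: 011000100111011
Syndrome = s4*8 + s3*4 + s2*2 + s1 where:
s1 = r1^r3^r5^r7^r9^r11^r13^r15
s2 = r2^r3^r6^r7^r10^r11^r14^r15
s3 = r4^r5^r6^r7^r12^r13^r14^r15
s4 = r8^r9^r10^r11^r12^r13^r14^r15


s1=0, s2=1, s3=0, s4=1

Syndrome = 10 (error at position 10)


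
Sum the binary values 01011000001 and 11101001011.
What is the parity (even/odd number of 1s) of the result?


01011000001 = 705
11101001011 = 1867
Sum = 2572 = 101000001100
1s count = 4

even parity (4 ones in 101000001100)


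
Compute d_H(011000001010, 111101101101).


XOR: 100101100111
Count of 1s: 7

7


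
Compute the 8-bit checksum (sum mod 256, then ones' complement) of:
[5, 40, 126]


Sum = 171 mod 256 = 171
Complement = 84

84


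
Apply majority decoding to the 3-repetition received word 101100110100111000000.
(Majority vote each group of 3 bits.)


Groups: 101, 100, 110, 100, 111, 000, 000
Majority votes: 1010100

1010100


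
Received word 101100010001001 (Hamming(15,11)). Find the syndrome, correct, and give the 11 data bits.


Syndrome = 13: error at position 13

Data: 10000001101 (corrected bit 13)


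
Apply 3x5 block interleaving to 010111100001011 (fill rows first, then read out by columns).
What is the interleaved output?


Matrix:
  01011
  11000
  01011
Read columns: 010111000101101

010111000101101


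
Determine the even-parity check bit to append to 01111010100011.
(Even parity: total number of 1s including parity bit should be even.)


Number of 1s in data: 8
Parity bit: 0

0


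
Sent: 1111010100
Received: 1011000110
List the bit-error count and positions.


XOR: 0100010010

3 error(s) at position(s): 1, 5, 8


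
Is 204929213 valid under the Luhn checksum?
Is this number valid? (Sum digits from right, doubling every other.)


Luhn sum = 33
33 mod 10 = 3

Invalid (Luhn sum mod 10 = 3)


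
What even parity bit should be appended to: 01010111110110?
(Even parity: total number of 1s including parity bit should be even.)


Number of 1s in data: 9
Parity bit: 1

1


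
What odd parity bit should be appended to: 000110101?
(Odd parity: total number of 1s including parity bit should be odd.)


Number of 1s in data: 4
Parity bit: 1

1


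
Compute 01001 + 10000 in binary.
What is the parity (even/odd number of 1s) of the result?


01001 = 9
10000 = 16
Sum = 25 = 11001
1s count = 3

odd parity (3 ones in 11001)


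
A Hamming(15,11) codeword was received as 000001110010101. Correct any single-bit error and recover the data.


Syndrome = 0: no error detected

Data: 00110010101 (no errors)


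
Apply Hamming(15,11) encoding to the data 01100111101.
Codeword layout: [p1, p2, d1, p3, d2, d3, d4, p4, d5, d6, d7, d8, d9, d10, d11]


Parity bits: p1=0, p2=0, p3=1, p4=1

000111010111101


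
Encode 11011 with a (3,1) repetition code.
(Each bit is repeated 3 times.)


Each bit -> 3 copies

111111000111111


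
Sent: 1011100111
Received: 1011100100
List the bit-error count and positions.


XOR: 0000000011

2 error(s) at position(s): 8, 9


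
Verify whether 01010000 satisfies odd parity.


Number of 1s: 2

No, parity error (2 ones)


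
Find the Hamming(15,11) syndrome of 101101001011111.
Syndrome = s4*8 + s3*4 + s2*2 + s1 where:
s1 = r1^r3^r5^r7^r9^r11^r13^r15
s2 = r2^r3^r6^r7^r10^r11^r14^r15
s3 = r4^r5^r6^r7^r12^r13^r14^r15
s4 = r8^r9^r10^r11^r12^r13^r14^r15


s1=0, s2=1, s3=0, s4=0

Syndrome = 2 (error at position 2)


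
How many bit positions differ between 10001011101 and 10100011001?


XOR: 00101000100
Count of 1s: 3

3


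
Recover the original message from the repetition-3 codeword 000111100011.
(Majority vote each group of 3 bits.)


Groups: 000, 111, 100, 011
Majority votes: 0101

0101


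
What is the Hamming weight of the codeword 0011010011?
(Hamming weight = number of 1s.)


Counting 1s in 0011010011

5


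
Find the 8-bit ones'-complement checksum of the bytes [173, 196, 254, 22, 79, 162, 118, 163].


Sum = 1167 mod 256 = 143
Complement = 112

112


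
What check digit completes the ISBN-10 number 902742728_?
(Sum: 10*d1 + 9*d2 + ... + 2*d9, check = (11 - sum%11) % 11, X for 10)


Weighted sum: 239
239 mod 11 = 8

Check digit: 3


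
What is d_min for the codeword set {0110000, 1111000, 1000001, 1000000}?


Comparing all pairs, minimum distance: 1
Can detect 0 errors, correct 0 errors

1


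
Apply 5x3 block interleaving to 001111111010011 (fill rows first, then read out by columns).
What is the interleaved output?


Matrix:
  001
  111
  111
  010
  011
Read columns: 011000111111101

011000111111101


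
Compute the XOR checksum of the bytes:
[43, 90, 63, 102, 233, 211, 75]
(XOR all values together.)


XOR chain: 43 ^ 90 ^ 63 ^ 102 ^ 233 ^ 211 ^ 75 = 89

89


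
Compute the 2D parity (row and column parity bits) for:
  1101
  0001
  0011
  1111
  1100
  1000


Row parities: 110001
Column parities: 0100

Row P: 110001, Col P: 0100, Corner: 1


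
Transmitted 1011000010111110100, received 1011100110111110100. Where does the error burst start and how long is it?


XOR: 0000100100000000000

Burst at position 4, length 4


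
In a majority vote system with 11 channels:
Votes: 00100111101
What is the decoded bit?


Ones: 6 out of 11
Threshold: 6

1 (6/11 voted 1)


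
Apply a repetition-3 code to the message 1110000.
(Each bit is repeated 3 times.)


Each bit -> 3 copies

111111111000000000000


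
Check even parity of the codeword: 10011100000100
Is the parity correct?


Number of 1s: 5

No, parity error (5 ones)


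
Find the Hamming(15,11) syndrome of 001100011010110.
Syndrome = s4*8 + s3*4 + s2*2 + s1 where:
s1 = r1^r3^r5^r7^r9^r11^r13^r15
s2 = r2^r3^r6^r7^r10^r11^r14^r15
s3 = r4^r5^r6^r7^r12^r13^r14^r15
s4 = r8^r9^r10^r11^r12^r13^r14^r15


s1=0, s2=1, s3=1, s4=1

Syndrome = 14 (error at position 14)


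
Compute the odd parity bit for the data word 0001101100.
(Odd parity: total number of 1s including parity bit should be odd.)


Number of 1s in data: 4
Parity bit: 1

1


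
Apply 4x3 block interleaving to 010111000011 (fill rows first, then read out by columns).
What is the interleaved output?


Matrix:
  010
  111
  000
  011
Read columns: 010011010101

010011010101


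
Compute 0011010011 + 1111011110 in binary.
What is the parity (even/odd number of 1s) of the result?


0011010011 = 211
1111011110 = 990
Sum = 1201 = 10010110001
1s count = 5

odd parity (5 ones in 10010110001)


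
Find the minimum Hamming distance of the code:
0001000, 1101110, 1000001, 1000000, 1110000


Comparing all pairs, minimum distance: 1
Can detect 0 errors, correct 0 errors

1


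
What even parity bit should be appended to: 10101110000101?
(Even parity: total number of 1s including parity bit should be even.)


Number of 1s in data: 7
Parity bit: 1

1


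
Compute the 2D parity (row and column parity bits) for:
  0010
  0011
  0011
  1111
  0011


Row parities: 10000
Column parities: 1110

Row P: 10000, Col P: 1110, Corner: 1


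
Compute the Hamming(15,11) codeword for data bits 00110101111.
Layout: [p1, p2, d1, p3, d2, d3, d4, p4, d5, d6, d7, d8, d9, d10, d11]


Parity bits: p1=1, p2=1, p3=0, p4=1

110001110101111


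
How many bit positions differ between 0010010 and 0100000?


XOR: 0110010
Count of 1s: 3

3


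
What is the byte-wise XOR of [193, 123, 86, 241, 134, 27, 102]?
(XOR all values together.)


XOR chain: 193 ^ 123 ^ 86 ^ 241 ^ 134 ^ 27 ^ 102 = 230

230


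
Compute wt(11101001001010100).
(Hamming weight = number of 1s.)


Counting 1s in 11101001001010100

8


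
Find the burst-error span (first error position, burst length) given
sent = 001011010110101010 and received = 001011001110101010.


XOR: 000000011000000000

Burst at position 7, length 2


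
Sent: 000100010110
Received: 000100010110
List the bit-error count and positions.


XOR: 000000000000

0 errors (received matches sent)


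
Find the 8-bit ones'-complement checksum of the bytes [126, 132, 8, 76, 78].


Sum = 420 mod 256 = 164
Complement = 91

91


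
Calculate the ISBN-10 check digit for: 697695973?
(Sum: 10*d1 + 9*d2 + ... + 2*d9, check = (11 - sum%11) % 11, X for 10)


Weighted sum: 381
381 mod 11 = 7

Check digit: 4


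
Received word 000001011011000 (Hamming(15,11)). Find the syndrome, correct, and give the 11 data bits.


Syndrome = 0: no error detected

Data: 00101011000 (no errors)


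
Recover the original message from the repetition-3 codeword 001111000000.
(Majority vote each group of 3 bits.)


Groups: 001, 111, 000, 000
Majority votes: 0100

0100


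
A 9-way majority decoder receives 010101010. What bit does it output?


Ones: 4 out of 9
Threshold: 5

0 (4/9 voted 1)


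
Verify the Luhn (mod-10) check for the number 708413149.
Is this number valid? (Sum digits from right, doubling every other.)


Luhn sum = 48
48 mod 10 = 8

Invalid (Luhn sum mod 10 = 8)


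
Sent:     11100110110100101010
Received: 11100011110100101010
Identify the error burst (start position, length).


XOR: 00000101000000000000

Burst at position 5, length 3


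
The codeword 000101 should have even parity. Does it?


Number of 1s: 2

Yes, parity is correct (2 ones)


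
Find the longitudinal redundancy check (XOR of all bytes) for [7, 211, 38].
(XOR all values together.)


XOR chain: 7 ^ 211 ^ 38 = 242

242


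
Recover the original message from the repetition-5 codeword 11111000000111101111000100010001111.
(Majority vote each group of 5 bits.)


Groups: 11111, 00000, 01111, 01111, 00010, 00100, 01111
Majority votes: 1011001

1011001


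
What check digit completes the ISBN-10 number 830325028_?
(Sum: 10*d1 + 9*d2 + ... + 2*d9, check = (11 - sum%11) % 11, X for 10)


Weighted sum: 187
187 mod 11 = 0

Check digit: 0


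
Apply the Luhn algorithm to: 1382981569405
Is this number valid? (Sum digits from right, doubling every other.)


Luhn sum = 61
61 mod 10 = 1

Invalid (Luhn sum mod 10 = 1)


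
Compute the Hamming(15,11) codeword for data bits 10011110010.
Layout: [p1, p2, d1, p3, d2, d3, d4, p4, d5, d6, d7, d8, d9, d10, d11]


Parity bits: p1=0, p2=1, p3=0, p4=0

011000101110010


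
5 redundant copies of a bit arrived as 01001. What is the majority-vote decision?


Ones: 2 out of 5
Threshold: 3

0 (2/5 voted 1)


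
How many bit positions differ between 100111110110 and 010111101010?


XOR: 110000011100
Count of 1s: 5

5


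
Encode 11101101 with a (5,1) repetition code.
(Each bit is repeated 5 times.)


Each bit -> 5 copies

1111111111111110000011111111110000011111


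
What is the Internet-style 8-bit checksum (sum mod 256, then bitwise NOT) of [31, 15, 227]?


Sum = 273 mod 256 = 17
Complement = 238

238


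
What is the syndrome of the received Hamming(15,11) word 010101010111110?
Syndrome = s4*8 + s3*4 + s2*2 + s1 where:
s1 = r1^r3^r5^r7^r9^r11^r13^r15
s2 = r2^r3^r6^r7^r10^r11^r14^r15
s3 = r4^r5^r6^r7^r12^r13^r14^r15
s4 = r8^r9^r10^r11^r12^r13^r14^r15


s1=0, s2=1, s3=1, s4=0

Syndrome = 6 (error at position 6)
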